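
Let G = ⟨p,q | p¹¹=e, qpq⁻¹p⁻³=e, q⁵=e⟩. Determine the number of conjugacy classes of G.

The conjugacy classes (representative and size) are:
  [e] (size 1), [p³] (size 5), [p⁶] (size 5), [p⁷q] (size 11), [p⁹q²] (size 11), [p⁷q³] (size 11), [p⁷q⁴] (size 11).
Class equation: 1 + 5 + 5 + 11 + 11 + 11 + 11 = 55 = |G|. So G has 7 conjugacy classes.

Answer: 7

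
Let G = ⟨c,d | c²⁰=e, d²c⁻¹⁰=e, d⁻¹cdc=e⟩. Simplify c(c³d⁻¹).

Compute c · (c³d⁻¹) by multiplying left to right and reducing via the relations at each step:
  c · c³ = c⁴
  (c⁴) · d⁻¹ = c⁴d⁻¹

Answer: c⁴d⁻¹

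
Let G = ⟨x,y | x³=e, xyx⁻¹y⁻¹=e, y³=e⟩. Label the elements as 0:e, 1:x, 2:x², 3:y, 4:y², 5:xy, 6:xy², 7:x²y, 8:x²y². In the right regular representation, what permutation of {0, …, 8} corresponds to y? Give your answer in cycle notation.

(0 3 4)(1 5 6)(2 7 8)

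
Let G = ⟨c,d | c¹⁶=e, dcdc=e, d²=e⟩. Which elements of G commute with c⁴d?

⟨c⁴d⟩ ⊆ C_G(c⁴d) since powers of c⁴d commute with c⁴d; so |C_G(c⁴d)| ≥ |⟨c⁴d⟩| = 2.
By orbit–stabilizer, |C_G(c⁴d)| = |G| / |conj. class of c⁴d| = 32 / 8 = 4.
The 4 elements commuting with c⁴d are {e, c⁸, c⁴d, c¹²d}.

Answer: {e, c⁸, c⁴d, c¹²d}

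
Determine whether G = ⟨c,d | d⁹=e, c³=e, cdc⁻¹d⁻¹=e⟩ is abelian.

Each pair of generators commutes: c·d = cd = d·c. Since the generators pairwise commute, every element of G commutes with every other, so G is abelian.

Answer: Yes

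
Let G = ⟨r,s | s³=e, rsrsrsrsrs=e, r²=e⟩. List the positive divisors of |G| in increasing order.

|G| = 60 = 2² · 3 · 5. By Lagrange's theorem the order of any subgroup divides 60; the divisors of 60 are 1, 2, 3, 4, 5, 6, 10, 12, 15, 20, 30, 60.

Answer: 1, 2, 3, 4, 5, 6, 10, 12, 15, 20, 30, 60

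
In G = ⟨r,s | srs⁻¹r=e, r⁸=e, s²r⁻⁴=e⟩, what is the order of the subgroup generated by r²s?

|⟨r²s⟩| equals the order of r²s. Compute successive powers until reaching e:
  (r²s)¹ = r²s, (r²s)² = r⁴, (r²s)³ = r²s⁻¹, (r²s)⁴ = e.
The smallest positive k with (r²s)ᵏ = e is 4, so |⟨r²s⟩| = 4.

Answer: 4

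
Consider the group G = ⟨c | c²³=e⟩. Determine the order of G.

G is generated by a single element, so G is cyclic. The relator gives c²³ = e and no smaller power is forced to be e, so the 23 powers {c, e, c², c³, c⁴, c⁵, c⁶, c⁷, c⁸, c⁹, c²², c²¹, c²⁰, c¹², c¹³, c¹¹, c¹⁰, c¹⁴, c¹⁵, c¹⁶, c¹⁷, c¹⁸, c¹⁹} are distinct. Hence |G| = 23.

Answer: 23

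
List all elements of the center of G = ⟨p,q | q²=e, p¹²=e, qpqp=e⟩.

An element z ∈ Z(G) iff z commutes with every generator.
For example p⁶ is central: (p⁶)·p = p⁷ = p·(p⁶); (p⁶)·q = p⁶q = q·(p⁶).
Whereas p ∉ Z(G) since p·q = pq ≠ p¹¹q = q·p.
Checking each of the 24 elements this way gives Z(G) = {e, p⁶}, of order 2.

Answer: {e, p⁶}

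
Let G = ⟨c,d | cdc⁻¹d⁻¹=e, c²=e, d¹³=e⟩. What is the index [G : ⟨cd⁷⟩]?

First find ord(cd⁷) by computing successive powers:
  (cd⁷)¹ = cd⁷, (cd⁷)² = d, (cd⁷)³ = cd⁸, (cd⁷)⁴ = d², (cd⁷)⁵ = cd⁹, (cd⁷)⁶ = d³, (cd⁷)⁷ = cd¹⁰, (cd⁷)⁸ = d⁴, (cd⁷)⁹ = cd¹¹, (cd⁷)¹⁰ = d⁵, (cd⁷)¹¹ = cd¹², (cd⁷)¹² = d⁶, (cd⁷)¹³ = c, (cd⁷)¹⁴ = d⁷, (cd⁷)¹⁵ = cd, (cd⁷)¹⁶ = d⁸, (cd⁷)¹⁷ = cd², (cd⁷)¹⁸ = d⁹, (cd⁷)¹⁹ = cd³, (cd⁷)²⁰ = d¹⁰, (cd⁷)²¹ = cd⁴, (cd⁷)²² = d¹¹, (cd⁷)²³ = cd⁵, (cd⁷)²⁴ = d¹², (cd⁷)²⁵ = cd⁶, (cd⁷)²⁶ = e.
So |⟨cd⁷⟩| = ord(cd⁷) = 26. With |G| = 26, by Lagrange [G : ⟨cd⁷⟩] = 26/26 = 1.

Answer: 1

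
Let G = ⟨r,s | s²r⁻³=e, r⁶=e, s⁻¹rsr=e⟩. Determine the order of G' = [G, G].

G' = [G, G] is generated by all commutators. The generator-pair commutators are: [r, s] = r².
The subgroup they normally generate is {e, r², r⁴}, of order 3.
Check: |G/G'| = 12/3 = 4 is the order of the abelianisation.

Answer: 3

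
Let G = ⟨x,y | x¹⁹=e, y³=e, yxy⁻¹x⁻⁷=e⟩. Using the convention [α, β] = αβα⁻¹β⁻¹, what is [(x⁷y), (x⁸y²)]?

[(x⁷y), (x⁸y²)] = (x⁷y)·(x⁸y²)·(x⁷y)⁻¹·(x⁸y²)⁻¹.
  (x⁷y) · (x⁸y²) = x⁶
  (x⁶) · (x¹⁸y²) = x⁵y²
  (x⁵y²) · (xy) = x¹⁶

Answer: x¹⁶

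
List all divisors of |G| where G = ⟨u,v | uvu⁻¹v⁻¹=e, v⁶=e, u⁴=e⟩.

|G| = 24 = 2³ · 3. By Lagrange's theorem the order of any subgroup divides 24; the divisors of 24 are 1, 2, 3, 4, 6, 8, 12, 24.

Answer: 1, 2, 3, 4, 6, 8, 12, 24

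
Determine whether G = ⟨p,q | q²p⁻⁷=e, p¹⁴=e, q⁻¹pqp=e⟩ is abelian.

p·q = pq but q·p = p⁶q⁻¹, so p·q ≠ q·p and G is not abelian.

Answer: No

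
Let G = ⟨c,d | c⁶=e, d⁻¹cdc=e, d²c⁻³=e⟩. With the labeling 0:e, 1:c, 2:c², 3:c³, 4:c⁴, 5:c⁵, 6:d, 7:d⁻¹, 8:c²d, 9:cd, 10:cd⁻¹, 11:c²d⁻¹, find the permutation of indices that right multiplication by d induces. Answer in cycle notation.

(0 6 3 7)(1 9 4 10)(2 8 5 11)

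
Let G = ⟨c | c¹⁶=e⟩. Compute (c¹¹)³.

Compute successive powers of (c¹¹), reducing at each step:
  (c¹¹)²: (c¹¹) · c¹¹ = c⁶
  (c¹¹)³: (c⁶) · c¹¹ = c

Answer: c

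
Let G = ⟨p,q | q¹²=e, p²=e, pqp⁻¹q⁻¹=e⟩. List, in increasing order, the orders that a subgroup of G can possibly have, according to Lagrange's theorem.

|G| = 24 = 2³ · 3. By Lagrange's theorem the order of any subgroup divides 24; the divisors of 24 are 1, 2, 3, 4, 6, 8, 12, 24.

Answer: 1, 2, 3, 4, 6, 8, 12, 24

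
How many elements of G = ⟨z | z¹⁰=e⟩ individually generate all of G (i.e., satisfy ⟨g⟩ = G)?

G is cyclic of order 10. An element generates G iff its order is 10, and a cyclic group of order 10 has exactly φ(10) = 4 such elements.

Answer: 4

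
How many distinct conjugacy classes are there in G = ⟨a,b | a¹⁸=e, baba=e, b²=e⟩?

The conjugacy classes (representative and size) are:
  [e] (size 1), [a] (size 2), [a²] (size 2), [a³] (size 2), [a¹⁴] (size 2), [a⁵] (size 2), [a¹²] (size 2), [a⁷] (size 2), [a¹⁰] (size 2), [a⁹] (size 1), [a¹⁰b] (size 9), [ab] (size 9).
Class equation: 1 + 2 + 2 + 2 + 2 + 2 + 2 + 2 + 2 + 1 + 9 + 9 = 36 = |G|. So G has 12 conjugacy classes.

Answer: 12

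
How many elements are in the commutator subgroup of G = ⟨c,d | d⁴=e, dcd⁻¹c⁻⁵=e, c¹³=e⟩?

G' = [G, G] is generated by all commutators. The generator-pair commutators are: [c, d] = c⁹.
The subgroup they normally generate is {e, c, c², c³, c⁴, c⁵, c⁶, c⁷, c⁸, c⁹, c¹⁰, c¹¹, c¹²}, of order 13.
Check: |G/G'| = 52/13 = 4 is the order of the abelianisation.

Answer: 13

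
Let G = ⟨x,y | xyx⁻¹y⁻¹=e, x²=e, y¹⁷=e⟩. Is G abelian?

Each pair of generators commutes: x·y = xy = y·x. Since the generators pairwise commute, every element of G commutes with every other, so G is abelian.

Answer: Yes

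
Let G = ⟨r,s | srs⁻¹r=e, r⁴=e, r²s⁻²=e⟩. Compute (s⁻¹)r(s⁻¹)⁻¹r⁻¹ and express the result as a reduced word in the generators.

[(s⁻¹), r] = (s⁻¹)·r·(s⁻¹)⁻¹·r⁻¹.
  (s⁻¹) · r = rs
  (rs) · s = r³
  (r³) · (r³) = r²

Answer: r²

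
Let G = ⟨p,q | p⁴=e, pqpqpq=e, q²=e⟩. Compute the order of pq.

Compute successive powers until reaching e:
  (pq)¹ = pq, (pq)² = qp³, (pq)³ = e.
The smallest positive k with (pq)ᵏ = e is 3.

Answer: 3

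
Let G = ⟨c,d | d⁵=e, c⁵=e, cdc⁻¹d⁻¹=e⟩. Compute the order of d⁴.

Compute successive powers until reaching e:
  (d⁴)¹ = d⁴, (d⁴)² = d³, (d⁴)³ = d², (d⁴)⁴ = d, (d⁴)⁵ = e.
The smallest positive k with (d⁴)ᵏ = e is 5.

Answer: 5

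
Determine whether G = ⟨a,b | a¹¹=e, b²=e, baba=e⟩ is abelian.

a·b = ab but b·a = a¹⁰b, so a·b ≠ b·a and G is not abelian.

Answer: No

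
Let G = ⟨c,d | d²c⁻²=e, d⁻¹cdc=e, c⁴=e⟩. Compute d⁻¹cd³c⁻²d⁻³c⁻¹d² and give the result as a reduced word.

Multiply left to right, reducing at each step:
  (d⁻¹) · c = cd
  (cd) · d³ = c
  c · c⁻² = c³
  (c³) · d⁻³ = cd⁻¹
  (cd⁻¹) · c⁻¹ = d
  d · d² = d⁻¹

Answer: d⁻¹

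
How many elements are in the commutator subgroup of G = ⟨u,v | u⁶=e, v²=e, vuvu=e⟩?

G' = [G, G] is generated by all commutators. The generator-pair commutators are: [u, v] = u².
The subgroup they normally generate is {e, u², u⁴}, of order 3.
Check: |G/G'| = 12/3 = 4 is the order of the abelianisation.

Answer: 3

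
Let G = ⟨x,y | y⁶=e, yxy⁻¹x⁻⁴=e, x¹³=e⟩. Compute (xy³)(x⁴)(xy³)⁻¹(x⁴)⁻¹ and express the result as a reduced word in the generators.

[(xy³), (x⁴)] = (xy³)·(x⁴)·(xy³)⁻¹·(x⁴)⁻¹.
  (xy³) · (x⁴) = x¹⁰y³
  (x¹⁰y³) · (xy³) = x⁹
  (x⁹) · (x⁹) = x⁵

Answer: x⁵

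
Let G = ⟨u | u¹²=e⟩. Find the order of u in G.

Compute successive powers until reaching e:
  u¹ = u, u² = u², u³ = u³, u⁴ = u⁴, u⁵ = u⁵, u⁶ = u⁶, u⁷ = u⁷, u⁸ = u⁸, u⁹ = u⁹, u¹⁰ = u¹⁰, u¹¹ = u¹¹, u¹² = e.
The smallest positive k with uᵏ = e is 12.

Answer: 12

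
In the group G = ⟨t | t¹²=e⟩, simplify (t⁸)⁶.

Compute successive powers of (t⁸), reducing at each step:
  (t⁸)²: (t⁸) · t⁸ = t⁴
  (t⁸)³: (t⁴) · t⁸ = e
  (t⁸)⁴: e · t⁸ = t⁸
  (t⁸)⁵: (t⁸) · t⁸ = t⁴
  (t⁸)⁶: (t⁴) · t⁸ = e

Answer: e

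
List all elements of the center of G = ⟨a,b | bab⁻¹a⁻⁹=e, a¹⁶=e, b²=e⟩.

An element z ∈ Z(G) iff z commutes with every generator.
For example a² is central: (a²)·a = a³ = a·(a²); (a²)·b = a²b = b·(a²).
Whereas a ∉ Z(G) since a·b = ab ≠ a⁹b = b·a.
Checking each of the 32 elements this way gives Z(G) = {e, a², a⁴, a⁶, a⁸, a¹⁰, a¹², a¹⁴}, of order 8.

Answer: {e, a², a⁴, a⁶, a⁸, a¹⁰, a¹², a¹⁴}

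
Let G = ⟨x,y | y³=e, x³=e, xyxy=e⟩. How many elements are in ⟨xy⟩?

|⟨xy⟩| equals the order of xy. Compute successive powers until reaching e:
  (xy)¹ = xy, (xy)² = e.
The smallest positive k with (xy)ᵏ = e is 2, so |⟨xy⟩| = 2.

Answer: 2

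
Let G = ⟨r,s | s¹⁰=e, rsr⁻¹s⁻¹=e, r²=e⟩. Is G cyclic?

|G| = 20, but the maximum element order in G is 10 < 20. No single element generates all of G, so G is not cyclic.

Answer: No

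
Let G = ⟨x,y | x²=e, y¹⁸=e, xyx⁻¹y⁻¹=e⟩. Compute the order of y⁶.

Compute successive powers until reaching e:
  (y⁶)¹ = y⁶, (y⁶)² = y¹², (y⁶)³ = e.
The smallest positive k with (y⁶)ᵏ = e is 3.

Answer: 3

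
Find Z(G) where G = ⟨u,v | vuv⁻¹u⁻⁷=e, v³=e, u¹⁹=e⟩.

An element z ∈ Z(G) iff z commutes with every generator.
For example e is central: e·u = u = u·e; e·v = v = v·e.
Whereas u ∉ Z(G) since u·v = uv ≠ u⁷v = v·u.
Checking each of the 57 elements this way gives Z(G) = {e}, of order 1.

Answer: {e}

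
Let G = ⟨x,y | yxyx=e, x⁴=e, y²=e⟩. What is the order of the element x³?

Compute successive powers until reaching e:
  (x³)¹ = x³, (x³)² = x², (x³)³ = x, (x³)⁴ = e.
The smallest positive k with (x³)ᵏ = e is 4.

Answer: 4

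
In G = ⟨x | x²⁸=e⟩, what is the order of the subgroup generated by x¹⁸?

|⟨x¹⁸⟩| equals the order of x¹⁸. Compute successive powers until reaching e:
  (x¹⁸)¹ = x¹⁸, (x¹⁸)² = x⁸, (x¹⁸)³ = x²⁶, (x¹⁸)⁴ = x¹⁶, (x¹⁸)⁵ = x⁶, (x¹⁸)⁶ = x²⁴, (x¹⁸)⁷ = x¹⁴, (x¹⁸)⁸ = x⁴, (x¹⁸)⁹ = x²², (x¹⁸)¹⁰ = x¹², (x¹⁸)¹¹ = x², (x¹⁸)¹² = x²⁰, (x¹⁸)¹³ = x¹⁰, (x¹⁸)¹⁴ = e.
The smallest positive k with (x¹⁸)ᵏ = e is 14, so |⟨x¹⁸⟩| = 14.

Answer: 14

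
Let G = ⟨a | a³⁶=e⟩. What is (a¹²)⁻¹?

The order of (a¹²) is 3 (smallest k with (a¹²)ᵏ = e), so (a¹²)⁻¹ = (a¹²)² = a²⁴.
Check: (a¹²) · (a²⁴) → (a¹²) · a²⁴ = e, giving e as required.

Answer: a²⁴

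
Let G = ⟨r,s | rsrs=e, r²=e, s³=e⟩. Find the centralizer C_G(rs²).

⟨rs²⟩ ⊆ C_G(rs²) since powers of rs² commute with rs²; so |C_G(rs²)| ≥ |⟨rs²⟩| = 2.
By orbit–stabilizer, |C_G(rs²)| = |G| / |conj. class of rs²| = 6 / 3 = 2.
The 2 elements commuting with rs² are {e, rs²}.

Answer: {e, rs²}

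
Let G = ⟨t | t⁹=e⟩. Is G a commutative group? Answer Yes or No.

G has a single generator, so G is cyclic and hence abelian.

Answer: Yes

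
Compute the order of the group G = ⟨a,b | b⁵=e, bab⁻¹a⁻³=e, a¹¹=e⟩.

Enumerate words in the generators, reducing via the relations: the distinct elements are
  {a, b, e, ab, a², a³, a⁴, a⁵, a⁶, a⁷, a⁸, a⁹, b², b³, b⁴, ab², ab³, ab⁴, a²b, a³b, a¹⁰, a⁴b, a⁵b, a⁶b, a⁷b, a⁸b, a⁹b, a²b², a²b³, a²b⁴, a³b², a³b³, a³b⁴, a¹⁰b, a⁴b², a⁴b³, a⁴b⁴, a⁵b², a⁵b³, a⁵b⁴, a⁶b², a⁶b³, a⁶b⁴, a⁷b², a⁷b³, a⁷b⁴, a⁸b², a⁸b³, a⁸b⁴, a⁹b², a⁹b³, a⁹b⁴, a¹⁰b², a¹⁰b³, a¹⁰b⁴}.
No further products give new elements, so |G| = 55.

Answer: 55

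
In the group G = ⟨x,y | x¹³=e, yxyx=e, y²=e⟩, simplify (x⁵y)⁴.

Compute successive powers of (x⁵y), reducing at each step:
  (x⁵y)²: (x⁵y) · x⁵ = y;   y · y = e
  (x⁵y)³: e · x⁵ = x⁵;   (x⁵) · y = x⁵y
  (x⁵y)⁴: (x⁵y) · x⁵ = y;   y · y = e

Answer: e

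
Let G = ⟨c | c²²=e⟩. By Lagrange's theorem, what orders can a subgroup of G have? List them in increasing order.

|G| = 22 = 2 · 11. By Lagrange's theorem the order of any subgroup divides 22; the divisors of 22 are 1, 2, 11, 22.

Answer: 1, 2, 11, 22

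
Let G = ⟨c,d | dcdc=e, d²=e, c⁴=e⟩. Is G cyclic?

Every cyclic group is abelian. But c·d = cd while d·c = c³d, so c·d ≠ d·c and G is not abelian. Hence G is not cyclic.

Answer: No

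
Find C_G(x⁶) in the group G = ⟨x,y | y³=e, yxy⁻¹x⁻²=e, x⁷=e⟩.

⟨x⁶⟩ ⊆ C_G(x⁶) since powers of x⁶ commute with x⁶; so |C_G(x⁶)| ≥ |⟨x⁶⟩| = 7.
By orbit–stabilizer, |C_G(x⁶)| = |G| / |conj. class of x⁶| = 21 / 3 = 7.
The 7 elements commuting with x⁶ are {e, x, x², x³, x⁴, x⁵, x⁶}.

Answer: {e, x, x², x³, x⁴, x⁵, x⁶}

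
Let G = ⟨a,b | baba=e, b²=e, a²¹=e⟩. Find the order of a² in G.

Compute successive powers until reaching e:
  (a²)¹ = a², (a²)² = a⁴, (a²)³ = a⁶, (a²)⁴ = a⁸, (a²)⁵ = a¹⁰, (a²)⁶ = a¹², (a²)⁷ = a¹⁴, (a²)⁸ = a¹⁶, (a²)⁹ = a¹⁸, (a²)¹⁰ = a²⁰, (a²)¹¹ = a, (a²)¹² = a³, (a²)¹³ = a⁵, (a²)¹⁴ = a⁷, (a²)¹⁵ = a⁹, (a²)¹⁶ = a¹¹, (a²)¹⁷ = a¹³, (a²)¹⁸ = a¹⁵, (a²)¹⁹ = a¹⁷, (a²)²⁰ = a¹⁹, (a²)²¹ = e.
The smallest positive k with (a²)ᵏ = e is 21.

Answer: 21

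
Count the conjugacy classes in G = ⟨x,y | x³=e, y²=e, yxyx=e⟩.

The conjugacy classes (representative and size) are:
  [e] (size 1), [x] (size 2), [xy] (size 3).
Class equation: 1 + 2 + 3 = 6 = |G|. So G has 3 conjugacy classes.

Answer: 3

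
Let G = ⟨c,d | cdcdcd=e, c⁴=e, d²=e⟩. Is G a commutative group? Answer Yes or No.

c·d = cd but d·c = dc, so c·d ≠ d·c and G is not abelian.

Answer: No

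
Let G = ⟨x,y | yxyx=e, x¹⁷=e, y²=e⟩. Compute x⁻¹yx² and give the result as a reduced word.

Multiply left to right, reducing at each step:
  (x¹⁶) · y = x¹⁶y
  (x¹⁶y) · x² = x¹⁴y

Answer: x¹⁴y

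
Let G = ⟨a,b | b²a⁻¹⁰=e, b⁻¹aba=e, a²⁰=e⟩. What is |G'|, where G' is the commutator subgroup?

G' = [G, G] is generated by all commutators. The generator-pair commutators are: [a, b] = a².
The subgroup they normally generate is {e, a², a⁴, a⁶, a⁸, a¹⁰, a¹², a¹⁴, a¹⁶, a¹⁸}, of order 10.
Check: |G/G'| = 40/10 = 4 is the order of the abelianisation.

Answer: 10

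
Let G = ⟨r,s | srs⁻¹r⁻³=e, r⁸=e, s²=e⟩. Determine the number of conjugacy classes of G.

The conjugacy classes (representative and size) are:
  [e] (size 1), [r³] (size 2), [r²] (size 2), [r⁴] (size 1), [r⁵] (size 2), [r⁴s] (size 4), [rs] (size 4).
Class equation: 1 + 2 + 2 + 1 + 2 + 4 + 4 = 16 = |G|. So G has 7 conjugacy classes.

Answer: 7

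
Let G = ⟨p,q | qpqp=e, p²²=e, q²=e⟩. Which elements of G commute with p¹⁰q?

⟨p¹⁰q⟩ ⊆ C_G(p¹⁰q) since powers of p¹⁰q commute with p¹⁰q; so |C_G(p¹⁰q)| ≥ |⟨p¹⁰q⟩| = 2.
By orbit–stabilizer, |C_G(p¹⁰q)| = |G| / |conj. class of p¹⁰q| = 44 / 11 = 4.
The 4 elements commuting with p¹⁰q are {e, p¹¹, p²¹q, p¹⁰q}.

Answer: {e, p¹¹, p²¹q, p¹⁰q}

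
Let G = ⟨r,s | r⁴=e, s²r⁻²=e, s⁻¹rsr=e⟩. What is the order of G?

Enumerate words in the generators, reducing via the relations: the distinct elements are
  {e, r, s, rs, r², r³, s⁻¹, rs⁻¹}.
No further products give new elements, so |G| = 8.

Answer: 8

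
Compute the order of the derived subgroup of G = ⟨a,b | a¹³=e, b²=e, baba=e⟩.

G' = [G, G] is generated by all commutators. The generator-pair commutators are: [a, b] = a².
The subgroup they normally generate is {e, a, a², a³, a⁴, a⁵, a⁶, a⁷, a⁸, a⁹, a¹⁰, a¹¹, a¹²}, of order 13.
Check: |G/G'| = 26/13 = 2 is the order of the abelianisation.

Answer: 13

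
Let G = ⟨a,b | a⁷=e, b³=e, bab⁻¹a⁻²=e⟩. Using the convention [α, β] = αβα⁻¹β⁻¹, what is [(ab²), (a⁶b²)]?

[(ab²), (a⁶b²)] = (ab²)·(a⁶b²)·(ab²)⁻¹·(a⁶b²)⁻¹.
  (ab²) · (a⁶b²) = a⁴b
  (a⁴b) · (a⁵b) = b²
  (b²) · (a²b) = a

Answer: a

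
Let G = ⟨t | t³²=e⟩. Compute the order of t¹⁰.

Compute successive powers until reaching e:
  (t¹⁰)¹ = t¹⁰, (t¹⁰)² = t²⁰, (t¹⁰)³ = t³⁰, (t¹⁰)⁴ = t⁸, (t¹⁰)⁵ = t¹⁸, (t¹⁰)⁶ = t²⁸, (t¹⁰)⁷ = t⁶, (t¹⁰)⁸ = t¹⁶, (t¹⁰)⁹ = t²⁶, (t¹⁰)¹⁰ = t⁴, (t¹⁰)¹¹ = t¹⁴, (t¹⁰)¹² = t²⁴, (t¹⁰)¹³ = t², (t¹⁰)¹⁴ = t¹², (t¹⁰)¹⁵ = t²², (t¹⁰)¹⁶ = e.
The smallest positive k with (t¹⁰)ᵏ = e is 16.

Answer: 16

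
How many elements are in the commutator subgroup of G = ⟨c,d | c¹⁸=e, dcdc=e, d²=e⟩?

G' = [G, G] is generated by all commutators. The generator-pair commutators are: [c, d] = c².
The subgroup they normally generate is {e, c², c⁴, c⁶, c⁸, c¹⁰, c¹², c¹⁴, c¹⁶}, of order 9.
Check: |G/G'| = 36/9 = 4 is the order of the abelianisation.

Answer: 9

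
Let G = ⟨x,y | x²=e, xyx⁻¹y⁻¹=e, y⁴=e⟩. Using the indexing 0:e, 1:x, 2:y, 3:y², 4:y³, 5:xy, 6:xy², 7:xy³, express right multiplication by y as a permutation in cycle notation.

(0 2 3 4)(1 5 6 7)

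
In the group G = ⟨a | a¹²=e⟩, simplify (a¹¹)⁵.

Compute successive powers of (a¹¹), reducing at each step:
  (a¹¹)²: (a¹¹) · a¹¹ = a¹⁰
  (a¹¹)³: (a¹⁰) · a¹¹ = a⁹
  (a¹¹)⁴: (a⁹) · a¹¹ = a⁸
  (a¹¹)⁵: (a⁸) · a¹¹ = a⁷

Answer: a⁷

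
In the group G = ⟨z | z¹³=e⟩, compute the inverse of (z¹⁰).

The order of (z¹⁰) is 13 (smallest k with (z¹⁰)ᵏ = e), so (z¹⁰)⁻¹ = (z¹⁰)¹² = z³.
Check: (z¹⁰) · (z³) → (z¹⁰) · z³ = e, giving e as required.

Answer: z³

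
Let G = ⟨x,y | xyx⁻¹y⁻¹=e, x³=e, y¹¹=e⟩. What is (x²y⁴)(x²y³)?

Compute (x²y⁴) · (x²y³) by multiplying left to right and reducing via the relations at each step:
  (x²y⁴) · x² = xy⁴
  (xy⁴) · y³ = xy⁷

Answer: xy⁷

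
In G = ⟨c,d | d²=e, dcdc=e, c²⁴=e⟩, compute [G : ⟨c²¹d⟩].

First find ord(c²¹d) by computing successive powers:
  (c²¹d)¹ = c²¹d, (c²¹d)² = e.
So |⟨c²¹d⟩| = ord(c²¹d) = 2. With |G| = 48, by Lagrange [G : ⟨c²¹d⟩] = 48/2 = 24.

Answer: 24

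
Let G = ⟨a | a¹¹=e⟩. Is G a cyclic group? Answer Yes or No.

|G| = 11. The element a has order 11 (its powers give 11 distinct elements), so ⟨a⟩ = G and G is cyclic.

Answer: Yes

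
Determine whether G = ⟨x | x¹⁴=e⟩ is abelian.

G has a single generator, so G is cyclic and hence abelian.

Answer: Yes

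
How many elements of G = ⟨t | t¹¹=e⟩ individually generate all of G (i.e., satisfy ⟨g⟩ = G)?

G is cyclic of order 11. An element generates G iff its order is 11, and a cyclic group of order 11 has exactly φ(11) = 10 such elements.

Answer: 10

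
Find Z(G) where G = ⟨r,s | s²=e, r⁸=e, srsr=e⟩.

An element z ∈ Z(G) iff z commutes with every generator.
For example r⁴ is central: (r⁴)·r = r⁵ = r·(r⁴); (r⁴)·s = r⁴s = s·(r⁴).
Whereas r ∉ Z(G) since r·s = rs ≠ r⁷s = s·r.
Checking each of the 16 elements this way gives Z(G) = {e, r⁴}, of order 2.

Answer: {e, r⁴}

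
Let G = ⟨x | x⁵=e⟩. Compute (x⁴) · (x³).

Compute (x⁴) · (x³) by multiplying left to right and reducing via the relations at each step:
  (x⁴) · x³ = x²

Answer: x²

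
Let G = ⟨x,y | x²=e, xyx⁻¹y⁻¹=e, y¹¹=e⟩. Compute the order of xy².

Compute successive powers until reaching e:
  (xy²)¹ = xy², (xy²)² = y⁴, (xy²)³ = xy⁶, (xy²)⁴ = y⁸, (xy²)⁵ = xy¹⁰, (xy²)⁶ = y, (xy²)⁷ = xy³, (xy²)⁸ = y⁵, (xy²)⁹ = xy⁷, (xy²)¹⁰ = y⁹, (xy²)¹¹ = x, (xy²)¹² = y², (xy²)¹³ = xy⁴, (xy²)¹⁴ = y⁶, (xy²)¹⁵ = xy⁸, (xy²)¹⁶ = y¹⁰, (xy²)¹⁷ = xy, (xy²)¹⁸ = y³, (xy²)¹⁹ = xy⁵, (xy²)²⁰ = y⁷, (xy²)²¹ = xy⁹, (xy²)²² = e.
The smallest positive k with (xy²)ᵏ = e is 22.

Answer: 22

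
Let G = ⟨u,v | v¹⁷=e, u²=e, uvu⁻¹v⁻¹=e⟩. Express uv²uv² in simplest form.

Multiply left to right, reducing at each step:
  u · v² = uv²
  (uv²) · u = v²
  (v²) · v² = v⁴

Answer: v⁴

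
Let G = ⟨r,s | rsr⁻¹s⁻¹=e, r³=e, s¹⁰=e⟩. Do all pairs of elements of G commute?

Each pair of generators commutes: r·s = rs = s·r. Since the generators pairwise commute, every element of G commutes with every other, so G is abelian.

Answer: Yes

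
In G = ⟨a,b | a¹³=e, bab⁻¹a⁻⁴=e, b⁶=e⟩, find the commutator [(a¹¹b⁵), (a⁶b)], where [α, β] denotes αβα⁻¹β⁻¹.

[(a¹¹b⁵), (a⁶b)] = (a¹¹b⁵)·(a⁶b)·(a¹¹b⁵)⁻¹·(a⁶b)⁻¹.
  (a¹¹b⁵) · (a⁶b) = a⁶
  (a⁶) · (a⁸b) = ab
  (ab) · (a⁵b⁵) = a⁸

Answer: a⁸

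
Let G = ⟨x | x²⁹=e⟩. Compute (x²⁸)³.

Compute successive powers of (x²⁸), reducing at each step:
  (x²⁸)²: (x²⁸) · x²⁸ = x²⁷
  (x²⁸)³: (x²⁷) · x²⁸ = x²⁶

Answer: x²⁶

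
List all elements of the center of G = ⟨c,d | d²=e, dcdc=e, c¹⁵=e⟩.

An element z ∈ Z(G) iff z commutes with every generator.
For example e is central: e·c = c = c·e; e·d = d = d·e.
Whereas c ∉ Z(G) since c·d = cd ≠ c¹⁴d = d·c.
Checking each of the 30 elements this way gives Z(G) = {e}, of order 1.

Answer: {e}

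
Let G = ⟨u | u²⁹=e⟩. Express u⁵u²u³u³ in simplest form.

Multiply left to right, reducing at each step:
  (u⁵) · u² = u⁷
  (u⁷) · u³ = u¹⁰
  (u¹⁰) · u³ = u¹³

Answer: u¹³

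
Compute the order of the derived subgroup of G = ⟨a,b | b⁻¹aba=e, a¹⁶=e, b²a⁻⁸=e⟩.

G' = [G, G] is generated by all commutators. The generator-pair commutators are: [a, b] = a².
The subgroup they normally generate is {e, a², a⁴, a⁶, a⁸, a¹⁰, a¹², a¹⁴}, of order 8.
Check: |G/G'| = 32/8 = 4 is the order of the abelianisation.

Answer: 8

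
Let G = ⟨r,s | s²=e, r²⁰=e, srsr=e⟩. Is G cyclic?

Every cyclic group is abelian. But r·s = rs while s·r = r¹⁹s, so r·s ≠ s·r and G is not abelian. Hence G is not cyclic.

Answer: No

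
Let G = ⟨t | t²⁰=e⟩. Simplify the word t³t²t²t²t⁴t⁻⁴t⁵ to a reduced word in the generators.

Multiply left to right, reducing at each step:
  (t³) · t² = t⁵
  (t⁵) · t² = t⁷
  (t⁷) · t² = t⁹
  (t⁹) · t⁴ = t¹³
  (t¹³) · t⁻⁴ = t⁹
  (t⁹) · t⁵ = t¹⁴

Answer: t¹⁴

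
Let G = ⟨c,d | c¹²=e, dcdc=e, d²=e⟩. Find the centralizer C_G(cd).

⟨cd⟩ ⊆ C_G(cd) since powers of cd commute with cd; so |C_G(cd)| ≥ |⟨cd⟩| = 2.
By orbit–stabilizer, |C_G(cd)| = |G| / |conj. class of cd| = 24 / 6 = 4.
The 4 elements commuting with cd are {e, c⁶, cd, c⁷d}.

Answer: {e, c⁶, cd, c⁷d}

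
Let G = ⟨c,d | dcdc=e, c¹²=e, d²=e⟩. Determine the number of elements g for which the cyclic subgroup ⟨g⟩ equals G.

⟨g⟩ = G would require ord(g) = |G| = 24, but the maximum element order in G is 12 < 24. So G is not cyclic and no single element generates it: the count is 0.

Answer: 0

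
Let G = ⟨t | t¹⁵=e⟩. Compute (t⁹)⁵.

Compute successive powers of (t⁹), reducing at each step:
  (t⁹)²: (t⁹) · t⁹ = t³
  (t⁹)³: (t³) · t⁹ = t¹²
  (t⁹)⁴: (t¹²) · t⁹ = t⁶
  (t⁹)⁵: (t⁶) · t⁹ = e

Answer: e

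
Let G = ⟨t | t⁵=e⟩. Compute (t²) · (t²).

Compute (t²) · (t²) by multiplying left to right and reducing via the relations at each step:
  (t²) · t² = t⁴

Answer: t⁴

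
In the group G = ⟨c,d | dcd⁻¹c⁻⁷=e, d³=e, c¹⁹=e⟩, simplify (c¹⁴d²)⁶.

Compute successive powers of (c¹⁴d²), reducing at each step:
  (c¹⁴d²)²: (c¹⁴d²) · c¹⁴ = c¹⁶d²;   (c¹⁶d²) · d² = c¹⁶d
  (c¹⁴d²)³: (c¹⁶d) · c¹⁴ = d;   d · d² = e
  (c¹⁴d²)⁴: e · c¹⁴ = c¹⁴;   (c¹⁴) · d² = c¹⁴d²
  (c¹⁴d²)⁵: (c¹⁴d²) · c¹⁴ = c¹⁶d²;   (c¹⁶d²) · d² = c¹⁶d
  (c¹⁴d²)⁶: (c¹⁶d) · c¹⁴ = d;   d · d² = e

Answer: e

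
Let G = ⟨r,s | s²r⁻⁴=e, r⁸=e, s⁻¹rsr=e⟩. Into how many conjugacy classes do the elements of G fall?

The conjugacy classes (representative and size) are:
  [e] (size 1), [r⁷] (size 2), [r⁶] (size 2), [r³] (size 2), [r⁴] (size 1), [r²s⁻¹] (size 4), [r³s⁻¹] (size 4).
Class equation: 1 + 2 + 2 + 2 + 1 + 4 + 4 = 16 = |G|. So G has 7 conjugacy classes.

Answer: 7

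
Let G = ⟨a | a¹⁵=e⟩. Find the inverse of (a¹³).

The order of (a¹³) is 15 (smallest k with (a¹³)ᵏ = e), so (a¹³)⁻¹ = (a¹³)¹⁴ = a².
Check: (a¹³) · (a²) → (a¹³) · a² = e, giving e as required.

Answer: a²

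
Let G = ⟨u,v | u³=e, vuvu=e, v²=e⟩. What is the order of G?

Enumerate words in the generators, reducing via the relations: the distinct elements are
  {e, u, v, uv, u², u²v}.
No further products give new elements, so |G| = 6.

Answer: 6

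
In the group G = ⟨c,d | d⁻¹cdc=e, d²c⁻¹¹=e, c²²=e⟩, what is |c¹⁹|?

Compute successive powers until reaching e:
  (c¹⁹)¹ = c¹⁹, (c¹⁹)² = c¹⁶, (c¹⁹)³ = c¹³, (c¹⁹)⁴ = c¹⁰, (c¹⁹)⁵ = c⁷, (c¹⁹)⁶ = c⁴, (c¹⁹)⁷ = c, (c¹⁹)⁸ = c²⁰, (c¹⁹)⁹ = c¹⁷, (c¹⁹)¹⁰ = c¹⁴, (c¹⁹)¹¹ = c¹¹, (c¹⁹)¹² = c⁸, (c¹⁹)¹³ = c⁵, (c¹⁹)¹⁴ = c², (c¹⁹)¹⁵ = c²¹, (c¹⁹)¹⁶ = c¹⁸, (c¹⁹)¹⁷ = c¹⁵, (c¹⁹)¹⁸ = c¹², (c¹⁹)¹⁹ = c⁹, (c¹⁹)²⁰ = c⁶, (c¹⁹)²¹ = c³, (c¹⁹)²² = e.
The smallest positive k with (c¹⁹)ᵏ = e is 22.

Answer: 22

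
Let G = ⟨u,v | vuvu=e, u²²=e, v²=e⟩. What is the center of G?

An element z ∈ Z(G) iff z commutes with every generator.
For example u¹¹ is central: (u¹¹)·u = u¹² = u·(u¹¹); (u¹¹)·v = u¹¹v = v·(u¹¹).
Whereas u ∉ Z(G) since u·v = uv ≠ u²¹v = v·u.
Checking each of the 44 elements this way gives Z(G) = {e, u¹¹}, of order 2.

Answer: {e, u¹¹}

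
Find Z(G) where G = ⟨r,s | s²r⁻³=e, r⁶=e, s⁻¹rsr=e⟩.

An element z ∈ Z(G) iff z commutes with every generator.
For example r³ is central: (r³)·r = r⁴ = r·(r³); (r³)·s = s⁻¹ = s·(r³).
Whereas r ∉ Z(G) since r·s = rs ≠ r²s⁻¹ = s·r.
Checking each of the 12 elements this way gives Z(G) = {e, r³}, of order 2.

Answer: {e, r³}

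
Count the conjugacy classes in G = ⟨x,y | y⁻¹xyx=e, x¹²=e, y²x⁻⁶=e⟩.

The conjugacy classes (representative and size) are:
  [e] (size 1), [x¹¹] (size 2), [x²] (size 2), [x⁹] (size 2), [x⁴] (size 2), [x⁵] (size 2), [x⁶] (size 1), [x²y] (size 6), [xy] (size 6).
Class equation: 1 + 2 + 2 + 2 + 2 + 2 + 1 + 6 + 6 = 24 = |G|. So G has 9 conjugacy classes.

Answer: 9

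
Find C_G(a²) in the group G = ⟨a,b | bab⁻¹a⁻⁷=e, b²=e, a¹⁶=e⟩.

⟨a²⟩ ⊆ C_G(a²) since powers of a² commute with a²; so |C_G(a²)| ≥ |⟨a²⟩| = 8.
By orbit–stabilizer, |C_G(a²)| = |G| / |conj. class of a²| = 32 / 2 = 16.
The 16 elements commuting with a² are {e, a, a², a³, a⁴, a⁵, a⁶, a⁷, a⁸, a⁹, a¹⁰, a¹¹, a¹², a¹³, a¹⁴, a¹⁵}.

Answer: {e, a, a², a³, a⁴, a⁵, a⁶, a⁷, a⁸, a⁹, a¹⁰, a¹¹, a¹², a¹³, a¹⁴, a¹⁵}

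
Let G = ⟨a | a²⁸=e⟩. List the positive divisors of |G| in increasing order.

|G| = 28 = 2² · 7. By Lagrange's theorem the order of any subgroup divides 28; the divisors of 28 are 1, 2, 4, 7, 14, 28.

Answer: 1, 2, 4, 7, 14, 28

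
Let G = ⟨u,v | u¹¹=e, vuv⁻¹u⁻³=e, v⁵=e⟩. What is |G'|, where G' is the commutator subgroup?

G' = [G, G] is generated by all commutators. The generator-pair commutators are: [u, v] = u⁹.
The subgroup they normally generate is {e, u, u², u³, u⁴, u⁵, u⁶, u⁷, u⁸, u⁹, u¹⁰}, of order 11.
Check: |G/G'| = 55/11 = 5 is the order of the abelianisation.

Answer: 11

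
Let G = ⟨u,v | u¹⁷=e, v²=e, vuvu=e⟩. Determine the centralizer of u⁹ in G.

⟨u⁹⟩ ⊆ C_G(u⁹) since powers of u⁹ commute with u⁹; so |C_G(u⁹)| ≥ |⟨u⁹⟩| = 17.
By orbit–stabilizer, |C_G(u⁹)| = |G| / |conj. class of u⁹| = 34 / 2 = 17.
The 17 elements commuting with u⁹ are {e, u, u², u³, u⁴, u⁵, u⁶, u⁷, u⁸, u⁹, u¹⁰, u¹¹, u¹², u¹³, u¹⁴, u¹⁵, u¹⁶}.

Answer: {e, u, u², u³, u⁴, u⁵, u⁶, u⁷, u⁸, u⁹, u¹⁰, u¹¹, u¹², u¹³, u¹⁴, u¹⁵, u¹⁶}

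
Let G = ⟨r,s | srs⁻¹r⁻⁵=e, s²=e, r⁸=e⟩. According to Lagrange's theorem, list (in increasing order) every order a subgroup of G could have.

|G| = 16 = 2⁴. By Lagrange's theorem the order of any subgroup divides 16; the divisors of 16 are 1, 2, 4, 8, 16.

Answer: 1, 2, 4, 8, 16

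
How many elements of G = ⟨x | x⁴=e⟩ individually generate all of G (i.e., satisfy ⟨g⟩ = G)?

G is cyclic of order 4. An element generates G iff its order is 4, and a cyclic group of order 4 has exactly φ(4) = 2 such elements.

Answer: 2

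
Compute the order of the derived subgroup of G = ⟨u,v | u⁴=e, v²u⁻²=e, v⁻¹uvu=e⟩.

G' = [G, G] is generated by all commutators. The generator-pair commutators are: [u, v] = u².
The subgroup they normally generate is {e, u²}, of order 2.
Check: |G/G'| = 8/2 = 4 is the order of the abelianisation.

Answer: 2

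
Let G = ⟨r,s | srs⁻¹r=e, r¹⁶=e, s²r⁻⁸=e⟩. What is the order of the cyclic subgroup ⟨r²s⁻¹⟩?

|⟨r²s⁻¹⟩| equals the order of r²s⁻¹. Compute successive powers until reaching e:
  (r²s⁻¹)¹ = r²s⁻¹, (r²s⁻¹)² = r⁸, (r²s⁻¹)³ = r²s, (r²s⁻¹)⁴ = e.
The smallest positive k with (r²s⁻¹)ᵏ = e is 4, so |⟨r²s⁻¹⟩| = 4.

Answer: 4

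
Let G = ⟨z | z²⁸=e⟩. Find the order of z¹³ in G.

Compute successive powers until reaching e:
  (z¹³)¹ = z¹³, (z¹³)² = z²⁶, (z¹³)³ = z¹¹, (z¹³)⁴ = z²⁴, (z¹³)⁵ = z⁹, (z¹³)⁶ = z²², (z¹³)⁷ = z⁷, (z¹³)⁸ = z²⁰, (z¹³)⁹ = z⁵, (z¹³)¹⁰ = z¹⁸, (z¹³)¹¹ = z³, (z¹³)¹² = z¹⁶, (z¹³)¹³ = z, (z¹³)¹⁴ = z¹⁴, (z¹³)¹⁵ = z²⁷, (z¹³)¹⁶ = z¹², (z¹³)¹⁷ = z²⁵, (z¹³)¹⁸ = z¹⁰, (z¹³)¹⁹ = z²³, (z¹³)²⁰ = z⁸, (z¹³)²¹ = z²¹, (z¹³)²² = z⁶, (z¹³)²³ = z¹⁹, (z¹³)²⁴ = z⁴, (z¹³)²⁵ = z¹⁷, (z¹³)²⁶ = z², (z¹³)²⁷ = z¹⁵, (z¹³)²⁸ = e.
The smallest positive k with (z¹³)ᵏ = e is 28.

Answer: 28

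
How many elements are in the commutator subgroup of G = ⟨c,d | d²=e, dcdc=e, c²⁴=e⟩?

G' = [G, G] is generated by all commutators. The generator-pair commutators are: [c, d] = c².
The subgroup they normally generate is {e, c², c⁴, c⁶, c⁸, c¹⁰, c¹², c¹⁴, c¹⁶, c¹⁸, c²⁰, c²²}, of order 12.
Check: |G/G'| = 48/12 = 4 is the order of the abelianisation.

Answer: 12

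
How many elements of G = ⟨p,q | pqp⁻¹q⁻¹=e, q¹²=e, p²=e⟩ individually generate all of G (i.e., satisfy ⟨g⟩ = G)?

⟨g⟩ = G would require ord(g) = |G| = 24, but the maximum element order in G is 12 < 24. So G is not cyclic and no single element generates it: the count is 0.

Answer: 0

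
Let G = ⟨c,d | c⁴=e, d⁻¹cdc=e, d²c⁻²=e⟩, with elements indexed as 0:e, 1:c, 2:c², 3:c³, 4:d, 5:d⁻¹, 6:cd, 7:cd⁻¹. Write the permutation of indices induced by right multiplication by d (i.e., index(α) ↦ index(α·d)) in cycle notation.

(0 4 2 5)(1 6 3 7)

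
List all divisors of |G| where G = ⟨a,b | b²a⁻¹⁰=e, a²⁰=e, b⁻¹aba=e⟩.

|G| = 40 = 2³ · 5. By Lagrange's theorem the order of any subgroup divides 40; the divisors of 40 are 1, 2, 4, 5, 8, 10, 20, 40.

Answer: 1, 2, 4, 5, 8, 10, 20, 40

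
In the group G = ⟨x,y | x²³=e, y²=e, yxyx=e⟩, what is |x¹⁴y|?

Compute successive powers until reaching e:
  (x¹⁴y)¹ = x¹⁴y, (x¹⁴y)² = e.
The smallest positive k with (x¹⁴y)ᵏ = e is 2.

Answer: 2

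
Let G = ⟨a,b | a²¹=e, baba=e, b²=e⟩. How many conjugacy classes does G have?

The conjugacy classes (representative and size) are:
  [e] (size 1), [a²⁰] (size 2), [a²] (size 2), [a³] (size 2), [a¹⁷] (size 2), [a⁵] (size 2), [a⁶] (size 2), [a⁷] (size 2), [a⁸] (size 2), [a⁹] (size 2), [a¹⁰] (size 2), [b] (size 21).
Class equation: 1 + 2 + 2 + 2 + 2 + 2 + 2 + 2 + 2 + 2 + 2 + 21 = 42 = |G|. So G has 12 conjugacy classes.

Answer: 12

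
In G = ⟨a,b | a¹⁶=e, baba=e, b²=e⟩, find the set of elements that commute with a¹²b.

⟨a¹²b⟩ ⊆ C_G(a¹²b) since powers of a¹²b commute with a¹²b; so |C_G(a¹²b)| ≥ |⟨a¹²b⟩| = 2.
By orbit–stabilizer, |C_G(a¹²b)| = |G| / |conj. class of a¹²b| = 32 / 8 = 4.
The 4 elements commuting with a¹²b are {e, a⁸, a⁴b, a¹²b}.

Answer: {e, a⁸, a⁴b, a¹²b}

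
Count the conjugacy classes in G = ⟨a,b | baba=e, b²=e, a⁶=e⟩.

The conjugacy classes (representative and size) are:
  [e] (size 1), [a⁵] (size 2), [a⁴] (size 2), [a³] (size 1), [b] (size 3), [a³b] (size 3).
Class equation: 1 + 2 + 2 + 1 + 3 + 3 = 12 = |G|. So G has 6 conjugacy classes.

Answer: 6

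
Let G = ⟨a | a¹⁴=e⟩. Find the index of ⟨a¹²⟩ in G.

First find ord(a¹²) by computing successive powers:
  (a¹²)¹ = a¹², (a¹²)² = a¹⁰, (a¹²)³ = a⁸, (a¹²)⁴ = a⁶, (a¹²)⁵ = a⁴, (a¹²)⁶ = a², (a¹²)⁷ = e.
So |⟨a¹²⟩| = ord(a¹²) = 7. With |G| = 14, by Lagrange [G : ⟨a¹²⟩] = 14/7 = 2.

Answer: 2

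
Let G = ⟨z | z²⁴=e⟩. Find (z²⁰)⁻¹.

The order of (z²⁰) is 6 (smallest k with (z²⁰)ᵏ = e), so (z²⁰)⁻¹ = (z²⁰)⁵ = z⁴.
Check: (z²⁰) · (z⁴) → (z²⁰) · z⁴ = e, giving e as required.

Answer: z⁴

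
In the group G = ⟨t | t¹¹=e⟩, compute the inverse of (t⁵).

The order of (t⁵) is 11 (smallest k with (t⁵)ᵏ = e), so (t⁵)⁻¹ = (t⁵)¹⁰ = t⁶.
Check: (t⁵) · (t⁶) → (t⁵) · t⁶ = e, giving e as required.

Answer: t⁶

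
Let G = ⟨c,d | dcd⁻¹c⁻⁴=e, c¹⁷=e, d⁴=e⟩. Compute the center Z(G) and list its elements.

An element z ∈ Z(G) iff z commutes with every generator.
For example e is central: e·c = c = c·e; e·d = d = d·e.
Whereas c ∉ Z(G) since c·d = cd ≠ c⁴d = d·c.
Checking each of the 68 elements this way gives Z(G) = {e}, of order 1.

Answer: {e}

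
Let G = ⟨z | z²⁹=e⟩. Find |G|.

G is generated by a single element, so G is cyclic. The relator gives z²⁹ = e and no smaller power is forced to be e, so the 29 powers {e, z, z², z³, z⁴, z⁵, z⁶, z⁷, z⁸, z⁹, z²², z²³, z²¹, z²⁰, z²⁴, z²⁵, z²⁶, z²⁷, z²⁸, z¹², z¹³, z¹¹, z¹⁰, z¹⁴, z¹⁵, z¹⁶, z¹⁷, z¹⁸, z¹⁹} are distinct. Hence |G| = 29.

Answer: 29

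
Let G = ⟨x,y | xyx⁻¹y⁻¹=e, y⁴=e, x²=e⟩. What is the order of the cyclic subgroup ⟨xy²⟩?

|⟨xy²⟩| equals the order of xy². Compute successive powers until reaching e:
  (xy²)¹ = xy², (xy²)² = e.
The smallest positive k with (xy²)ᵏ = e is 2, so |⟨xy²⟩| = 2.

Answer: 2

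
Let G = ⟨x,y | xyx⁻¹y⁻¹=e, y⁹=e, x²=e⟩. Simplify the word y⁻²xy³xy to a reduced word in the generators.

Multiply left to right, reducing at each step:
  (y⁷) · x = xy⁷
  (xy⁷) · y³ = xy
  (xy) · x = y
  y · y = y²

Answer: y²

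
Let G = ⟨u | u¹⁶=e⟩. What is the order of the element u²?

Compute successive powers until reaching e:
  (u²)¹ = u², (u²)² = u⁴, (u²)³ = u⁶, (u²)⁴ = u⁸, (u²)⁵ = u¹⁰, (u²)⁶ = u¹², (u²)⁷ = u¹⁴, (u²)⁸ = e.
The smallest positive k with (u²)ᵏ = e is 8.

Answer: 8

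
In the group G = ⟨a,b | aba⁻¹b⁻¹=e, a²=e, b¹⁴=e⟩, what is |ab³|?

Compute successive powers until reaching e:
  (ab³)¹ = ab³, (ab³)² = b⁶, (ab³)³ = ab⁹, (ab³)⁴ = b¹², (ab³)⁵ = ab, (ab³)⁶ = b⁴, (ab³)⁷ = ab⁷, (ab³)⁸ = b¹⁰, (ab³)⁹ = ab¹³, (ab³)¹⁰ = b², (ab³)¹¹ = ab⁵, (ab³)¹² = b⁸, (ab³)¹³ = ab¹¹, (ab³)¹⁴ = e.
The smallest positive k with (ab³)ᵏ = e is 14.

Answer: 14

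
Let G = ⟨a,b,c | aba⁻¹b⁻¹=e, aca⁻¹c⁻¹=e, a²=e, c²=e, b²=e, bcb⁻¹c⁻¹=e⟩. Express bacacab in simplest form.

Multiply left to right, reducing at each step:
  b · a = ab
  (ab) · c = abc
  (abc) · a = bc
  (bc) · c = b
  b · a = ab
  (ab) · b = a

Answer: a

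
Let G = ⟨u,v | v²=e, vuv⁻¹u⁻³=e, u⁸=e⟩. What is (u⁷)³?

Compute successive powers of (u⁷), reducing at each step:
  (u⁷)²: (u⁷) · u⁷ = u⁶
  (u⁷)³: (u⁶) · u⁷ = u⁵

Answer: u⁵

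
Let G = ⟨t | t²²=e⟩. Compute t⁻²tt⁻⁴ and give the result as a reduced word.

Multiply left to right, reducing at each step:
  (t²⁰) · t = t²¹
  (t²¹) · t⁻⁴ = t¹⁷

Answer: t¹⁷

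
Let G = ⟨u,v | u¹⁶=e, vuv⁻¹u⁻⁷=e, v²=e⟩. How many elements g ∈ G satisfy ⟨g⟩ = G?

⟨g⟩ = G would require ord(g) = |G| = 32, but the maximum element order in G is 16 < 32. So G is not cyclic and no single element generates it: the count is 0.

Answer: 0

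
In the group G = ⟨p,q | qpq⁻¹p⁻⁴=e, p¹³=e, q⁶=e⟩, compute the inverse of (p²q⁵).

The order of (p²q⁵) is 6 (smallest k with (p²q⁵)ᵏ = e), so (p²q⁵)⁻¹ = (p²q⁵)⁵ = p⁵q.
Check: (p²q⁵) · (p⁵q) → (p²q⁵) · p⁵ = q⁵;   (q⁵) · q = e, giving e as required.

Answer: p⁵q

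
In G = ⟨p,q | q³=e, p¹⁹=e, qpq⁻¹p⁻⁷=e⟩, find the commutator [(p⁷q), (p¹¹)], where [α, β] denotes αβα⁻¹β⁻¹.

[(p⁷q), (p¹¹)] = (p⁷q)·(p¹¹)·(p⁷q)⁻¹·(p¹¹)⁻¹.
  (p⁷q) · (p¹¹) = p⁸q
  (p⁸q) · (p¹⁸q²) = p
  p · (p⁸) = p⁹

Answer: p⁹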